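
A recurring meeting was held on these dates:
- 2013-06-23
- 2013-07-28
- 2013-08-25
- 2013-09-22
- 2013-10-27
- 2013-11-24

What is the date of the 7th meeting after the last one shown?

2014-06-22

These are Sundays at 28- or 35-day spacing (35, 28, 28, 35, 28).
The pattern: 4th Sunday of the month.
4th Sunday of December 2013: 2013-12-22.
4th Sunday of January 2014: 2014-01-26.
4th Sunday of February 2014: 2014-02-23.
March 2014 — 4th Sunday is 2014-03-23.
4th Sunday of April 2014: 2014-04-27.
May 2014 — 4th Sunday is 2014-05-25.
4th Sunday of June 2014: 2014-06-22.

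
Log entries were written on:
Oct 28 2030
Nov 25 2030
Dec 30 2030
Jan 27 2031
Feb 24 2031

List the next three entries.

Mar 31 2031, Apr 28 2031, May 26 2031

All Mondays; the gaps (28, 35, 28, 28) vary with month length.
This is the last Monday of each month.
Last Monday of March 2031: Mar 31 2031.
Last Monday of April 2031: Apr 28 2031.
Last Monday of May 2031: May 26 2031.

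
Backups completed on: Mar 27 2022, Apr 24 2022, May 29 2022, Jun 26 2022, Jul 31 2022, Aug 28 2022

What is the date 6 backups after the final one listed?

Feb 26 2023

These are Sundays with 28, 35, 28, 35, 28-day gaps.
Each is the final Sunday of its month — May 29 2022 is past the 28th, so '4th Sunday' doesn't fit.
September 2022 ends with Sunday Sep 25 2022.
Last Sunday of October 2022: Oct 30 2022.
November 2022 ends with Sunday Nov 27 2022.
Last Sunday of December 2022: Dec 25 2022.
Last Sunday of January 2023: Jan 29 2023.
February 2023 ends with Sunday Feb 26 2023.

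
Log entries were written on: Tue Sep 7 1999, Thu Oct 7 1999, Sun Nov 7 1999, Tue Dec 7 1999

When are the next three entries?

Gaps: 30, 31, 30 days — not constant. Every event is on the 7th of the month.
Pattern: the 7th of each month.
Next: January 2000 → Fri Jan 7 2000.
Next: February 2000 → Mon Feb 7 2000.
March 2000: Tue Mar 7 2000.

Fri Jan 7 2000, Mon Feb 7 2000, Tue Mar 7 2000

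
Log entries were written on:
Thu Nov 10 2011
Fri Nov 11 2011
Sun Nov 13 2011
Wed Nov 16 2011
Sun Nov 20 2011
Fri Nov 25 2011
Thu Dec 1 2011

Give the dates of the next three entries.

Gaps: 1, 2, 3, 4, 5, 6 days — each gap is 1 larger than the previous one.
Next gap: 7 days. Thu Dec 1 2011 + 7 days = Thu Dec 8 2011.
Next gap: 8 days. Thu Dec 8 2011 + 8 days = Fri Dec 16 2011.
Next gap: 9 days. Fri Dec 16 2011 + 9 days = Sun Dec 25 2011.

Thu Dec 8 2011, Fri Dec 16 2011, Sun Dec 25 2011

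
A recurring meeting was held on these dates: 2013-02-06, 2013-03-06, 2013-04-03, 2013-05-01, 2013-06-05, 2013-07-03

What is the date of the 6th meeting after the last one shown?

2014-01-01

Gaps: 28, 28, 28, 35, 28 days — a mix of 28 and 35. Every date is a Wednesday.
Each is the 1st Wednesday of its month.
August 2013 — 1st Wednesday is 2013-08-07.
1st Wednesday of September 2013: 2013-09-04.
October 2013 — 1st Wednesday is 2013-10-02.
1st Wednesday of November 2013: 2013-11-06.
1st Wednesday of December 2013: 2013-12-04.
1st Wednesday of January 2014: 2014-01-01.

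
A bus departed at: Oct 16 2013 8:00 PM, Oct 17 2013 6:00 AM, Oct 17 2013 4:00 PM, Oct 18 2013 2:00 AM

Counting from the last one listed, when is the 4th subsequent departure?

Oct 19 2013 6:00 PM

Spacing: 10, 10, 10 h — constant 10 h.
Oct 18 2013 2:00 AM + 10 h = Oct 18 2013 12:00 PM.
Oct 18 2013 12:00 PM + 10 h = Oct 18 2013 10:00 PM.
Oct 18 2013 10:00 PM + 10 h = Oct 19 2013 8:00 AM.
Oct 19 2013 8:00 AM + 10 h = Oct 19 2013 6:00 PM.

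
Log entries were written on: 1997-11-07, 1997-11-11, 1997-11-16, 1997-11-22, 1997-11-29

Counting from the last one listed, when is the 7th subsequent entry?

1998-02-14

Gaps: 4, 5, 6, 7 days — each gap is 1 larger than the previous one.
Next gap: 8 days. 1997-11-29 + 8 days = 1997-12-07.
Next gap: 9 days. 1997-12-07 + 9 days = 1997-12-16.
Next gap: 10 days. 1997-12-16 + 10 days = 1997-12-26.
Next gap: 11 days. 1997-12-26 + 11 days = 1998-01-06.
Next gap: 12 days. 1998-01-06 + 12 days = 1998-01-18.
Next gap: 13 days. 1998-01-18 + 13 days = 1998-01-31.
Next gap: 14 days. 1998-01-31 + 14 days = 1998-02-14.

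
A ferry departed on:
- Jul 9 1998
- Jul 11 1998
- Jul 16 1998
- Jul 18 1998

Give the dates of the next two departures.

Jul 23 1998, Jul 25 1998

Gaps: 2, 5, 2 days — not constant, but cyclic with period 2.
The events fall on every Thursday and Saturday.
Next Thursday: Jul 23 1998.
Next Saturday: Jul 25 1998.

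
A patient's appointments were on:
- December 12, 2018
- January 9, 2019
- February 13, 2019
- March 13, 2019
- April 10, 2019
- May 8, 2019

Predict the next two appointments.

All dates are Wednesdays, 28, 35, 28, 28, 28 days apart.
Specifically, the 2nd Wednesday of each month.
June 2019 — 2nd Wednesday is June 12, 2019.
2nd Wednesday of July 2019: July 10, 2019.

June 12, 2019; July 10, 2019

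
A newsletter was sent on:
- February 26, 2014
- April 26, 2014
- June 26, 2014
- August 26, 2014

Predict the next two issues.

Gaps: 59, 61, 61 days — not constant. Every event is on the 26th of the month.
Pattern: the 26th of every 2 months.
Next: October 2014 → October 26, 2014.
Next: December 2014 → December 26, 2014.

October 26, 2014; December 26, 2014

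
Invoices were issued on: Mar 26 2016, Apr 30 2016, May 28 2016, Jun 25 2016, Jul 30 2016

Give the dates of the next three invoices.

Every date is a Saturday; gaps 35, 28, 28, 35 days.
Each is the last Saturday of its month (at least one falls on the 29th or later, ruling out '4th Saturday').
August 2016 ends with Saturday Aug 27 2016.
Last Saturday of September 2016: Sep 24 2016.
Last Saturday of October 2016: Oct 29 2016.

Aug 27 2016, Sep 24 2016, Oct 29 2016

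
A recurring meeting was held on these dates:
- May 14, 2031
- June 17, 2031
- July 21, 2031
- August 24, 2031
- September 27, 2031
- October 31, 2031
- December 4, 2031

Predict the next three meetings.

January 7, 2032; February 10, 2032; March 15, 2032

Gaps between consecutive events: 34, 34, 34, 34, 34, 34 days — a constant 34-day interval.
December 4, 2031 + 34 days = January 7, 2032.
January 7, 2032 + 34 days = February 10, 2032.
February 10, 2032 + 34 days = March 15, 2032.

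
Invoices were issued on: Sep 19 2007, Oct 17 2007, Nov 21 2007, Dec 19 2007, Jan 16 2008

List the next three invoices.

Feb 20 2008, Mar 19 2008, Apr 16 2008

Gaps: 28, 35, 28, 28 days — a mix of 28 and 35. Every date is a Wednesday.
Each is the 3rd Wednesday of its month.
February 2008 — 3rd Wednesday is Feb 20 2008.
March 2008 — 3rd Wednesday is Mar 19 2008.
3rd Wednesday of April 2008: Apr 16 2008.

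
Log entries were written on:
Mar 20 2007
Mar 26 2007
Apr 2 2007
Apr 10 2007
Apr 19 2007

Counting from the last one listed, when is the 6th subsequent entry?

Gaps: 6, 7, 8, 9 days — each gap is 1 larger than the previous one.
Next gap: 10 days. Apr 19 2007 + 10 days = Apr 29 2007.
Next gap: 11 days. Apr 29 2007 + 11 days = May 10 2007.
Next gap: 12 days. May 10 2007 + 12 days = May 22 2007.
Next gap: 13 days. May 22 2007 + 13 days = Jun 4 2007.
Next gap: 14 days. Jun 4 2007 + 14 days = Jun 18 2007.
Next gap: 15 days. Jun 18 2007 + 15 days = Jul 3 2007.

Jul 3 2007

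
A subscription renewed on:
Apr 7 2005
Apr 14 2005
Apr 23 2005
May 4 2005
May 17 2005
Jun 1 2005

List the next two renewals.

The spacing grows by 2 each time: 7, 9, 11, 13, 15 days.
Next gap: 17 days. Jun 1 2005 + 17 days = Jun 18 2005.
Next gap: 19 days. Jun 18 2005 + 19 days = Jul 7 2005.

Jun 18 2005, Jul 7 2005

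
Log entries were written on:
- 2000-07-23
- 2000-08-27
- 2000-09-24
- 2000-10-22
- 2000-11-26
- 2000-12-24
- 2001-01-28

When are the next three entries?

These are Sundays at 28- or 35-day spacing (35, 28, 28, 35, 28, 35).
The pattern: 4th Sunday of the month.
4th Sunday of February 2001: 2001-02-25.
March 2001 — 4th Sunday is 2001-03-25.
April 2001 — 4th Sunday is 2001-04-22.

2001-02-25, 2001-03-25, 2001-04-22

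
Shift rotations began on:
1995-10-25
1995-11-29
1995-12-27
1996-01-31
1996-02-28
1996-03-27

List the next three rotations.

All Wednesdays; the gaps (35, 28, 35, 28, 28) vary with month length.
This is the last Wednesday of each month.
Last Wednesday of April 1996: 1996-04-24.
Last Wednesday of May 1996: 1996-05-29.
June 1996 ends with Wednesday 1996-06-26.

1996-04-24, 1996-05-29, 1996-06-26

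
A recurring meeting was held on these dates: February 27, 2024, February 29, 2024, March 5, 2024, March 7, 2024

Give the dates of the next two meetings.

March 12, 2024; March 14, 2024

Gaps: 2, 5, 2 days — not constant, but cyclic with period 2.
The events fall on every Tuesday and Thursday.
The following Tuesday is March 12, 2024.
Next Thursday: March 14, 2024.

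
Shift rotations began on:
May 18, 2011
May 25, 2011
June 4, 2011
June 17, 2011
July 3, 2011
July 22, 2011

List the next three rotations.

August 13, 2011; September 7, 2011; October 5, 2011

Gaps: 7, 10, 13, 16, 19 days — each gap is 3 larger than the previous one.
Next gap: 22 days. July 22, 2011 + 22 days = August 13, 2011.
Next gap: 25 days. August 13, 2011 + 25 days = September 7, 2011.
Next gap: 28 days. September 7, 2011 + 28 days = October 5, 2011.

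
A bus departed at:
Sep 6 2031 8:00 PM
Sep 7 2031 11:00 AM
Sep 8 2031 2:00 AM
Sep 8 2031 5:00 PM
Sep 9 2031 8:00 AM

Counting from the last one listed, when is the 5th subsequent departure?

Sep 12 2031 11:00 AM

The interval is a steady 15 hours (15, 15, 15, 15).
Sep 9 2031 8:00 AM + 15 h = Sep 9 2031 11:00 PM.
Sep 9 2031 11:00 PM + 15 h = Sep 10 2031 2:00 PM.
Sep 10 2031 2:00 PM + 15 h = Sep 11 2031 5:00 AM.
Sep 11 2031 5:00 AM + 15 h = Sep 11 2031 8:00 PM.
Sep 11 2031 8:00 PM + 15 h = Sep 12 2031 11:00 AM.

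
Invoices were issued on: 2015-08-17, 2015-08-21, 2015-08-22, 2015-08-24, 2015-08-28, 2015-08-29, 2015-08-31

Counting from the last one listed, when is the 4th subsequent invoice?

Every event lands on a Monday or Friday or Saturday (gaps cycle 4, 1, 2, 4, 1, 2).
So the schedule is: every Monday, Friday and Saturday.
The following Friday is 2015-09-04.
The following Saturday is 2015-09-05.
Next Monday: 2015-09-07.
The following Friday is 2015-09-11.

2015-09-11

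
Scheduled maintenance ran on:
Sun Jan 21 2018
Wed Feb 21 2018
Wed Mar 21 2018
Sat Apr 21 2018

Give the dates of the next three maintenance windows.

The day-of-month is always 21 (31, 28, 31 days between events).
So this recurs on the 21st of each month.
Next: May 2018 → Mon May 21 2018.
June 2018: Thu Jun 21 2018.
July 2018: Sat Jul 21 2018.

Mon May 21 2018, Thu Jun 21 2018, Sat Jul 21 2018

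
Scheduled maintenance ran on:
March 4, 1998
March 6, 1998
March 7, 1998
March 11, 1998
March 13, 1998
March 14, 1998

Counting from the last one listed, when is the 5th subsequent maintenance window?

Gaps: 2, 1, 4, 2, 1 days — not constant, but cyclic with period 3.
The events fall on every Wednesday, Friday and Saturday.
The following Wednesday is March 18, 1998.
The following Friday is March 20, 1998.
Next Saturday: March 21, 1998.
Next Wednesday: March 25, 1998.
Next Friday: March 27, 1998.

March 27, 1998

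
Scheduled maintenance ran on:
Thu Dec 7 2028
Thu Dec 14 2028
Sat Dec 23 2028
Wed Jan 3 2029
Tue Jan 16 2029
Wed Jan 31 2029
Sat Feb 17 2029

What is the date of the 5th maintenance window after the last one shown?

The spacing grows by 2 each time: 7, 9, 11, 13, 15, 17 days.
Next gap: 19 days. Sat Feb 17 2029 + 19 days = Thu Mar 8 2029.
Next gap: 21 days. Thu Mar 8 2029 + 21 days = Thu Mar 29 2029.
Next gap: 23 days. Thu Mar 29 2029 + 23 days = Sat Apr 21 2029.
Next gap: 25 days. Sat Apr 21 2029 + 25 days = Wed May 16 2029.
Next gap: 27 days. Wed May 16 2029 + 27 days = Tue Jun 12 2029.

Tue Jun 12 2029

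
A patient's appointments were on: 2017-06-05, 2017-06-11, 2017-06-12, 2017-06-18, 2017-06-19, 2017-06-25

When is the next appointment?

2017-06-26

Every event lands on a Monday or Sunday (gaps cycle 6, 1, 6, 1, 6).
So the schedule is: every Monday and Sunday.
The following Monday is 2017-06-26.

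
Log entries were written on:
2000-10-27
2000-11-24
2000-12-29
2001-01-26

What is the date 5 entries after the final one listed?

2001-06-29

All Fridays; the gaps (28, 35, 28) vary with month length.
This is the last Friday of each month.
February 2001 ends with Friday 2001-02-23.
Last Friday of March 2001: 2001-03-30.
Last Friday of April 2001: 2001-04-27.
May 2001 ends with Friday 2001-05-25.
June 2001 ends with Friday 2001-06-29.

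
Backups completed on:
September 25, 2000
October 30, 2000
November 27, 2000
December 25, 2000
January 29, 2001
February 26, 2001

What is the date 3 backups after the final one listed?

May 28, 2001

Every date is a Monday; gaps 35, 28, 28, 35, 28 days.
Each is the last Monday of its month (at least one falls on the 29th or later, ruling out '4th Monday').
March 2001 ends with Monday March 26, 2001.
Last Monday of April 2001: April 30, 2001.
Last Monday of May 2001: May 28, 2001.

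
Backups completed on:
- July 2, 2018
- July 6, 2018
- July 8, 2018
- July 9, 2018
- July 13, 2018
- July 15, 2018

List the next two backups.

July 16, 2018; July 20, 2018

Every event lands on a Monday or Friday or Sunday (gaps cycle 4, 2, 1, 4, 2).
So the schedule is: every Monday, Friday and Sunday.
The following Monday is July 16, 2018.
Next Friday: July 20, 2018.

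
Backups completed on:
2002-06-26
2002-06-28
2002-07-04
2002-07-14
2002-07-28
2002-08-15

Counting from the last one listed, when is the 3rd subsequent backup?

The spacing grows by 4 each time: 2, 6, 10, 14, 18 days.
Next gap: 22 days. 2002-08-15 + 22 days = 2002-09-06.
Next gap: 26 days. 2002-09-06 + 26 days = 2002-10-02.
Next gap: 30 days. 2002-10-02 + 30 days = 2002-11-01.

2002-11-01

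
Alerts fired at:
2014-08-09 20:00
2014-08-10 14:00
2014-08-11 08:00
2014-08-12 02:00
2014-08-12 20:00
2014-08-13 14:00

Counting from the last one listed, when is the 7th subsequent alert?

Spacing: 18, 18, 18, 18, 18 h — constant 18 h.
2014-08-13 14:00 + 18 h = 2014-08-14 08:00.
2014-08-14 08:00 + 18 h = 2014-08-15 02:00.
2014-08-15 02:00 + 18 h = 2014-08-15 20:00.
2014-08-15 20:00 + 18 h = 2014-08-16 14:00.
2014-08-16 14:00 + 18 h = 2014-08-17 08:00.
2014-08-17 08:00 + 18 h = 2014-08-18 02:00.
2014-08-18 02:00 + 18 h = 2014-08-18 20:00.

2014-08-18 20:00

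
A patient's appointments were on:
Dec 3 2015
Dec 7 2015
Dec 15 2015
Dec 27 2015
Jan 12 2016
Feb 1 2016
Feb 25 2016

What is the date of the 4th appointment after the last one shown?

The spacing grows by 4 each time: 4, 8, 12, 16, 20, 24 days.
Next gap: 28 days. Feb 25 2016 + 28 days = Mar 24 2016.
Next gap: 32 days. Mar 24 2016 + 32 days = Apr 25 2016.
Next gap: 36 days. Apr 25 2016 + 36 days = May 31 2016.
Next gap: 40 days. May 31 2016 + 40 days = Jul 10 2016.

Jul 10 2016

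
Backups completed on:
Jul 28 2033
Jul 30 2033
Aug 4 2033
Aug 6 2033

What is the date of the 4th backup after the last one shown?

Gaps: 2, 5, 2 days — not constant, but cyclic with period 2.
The events fall on every Thursday and Saturday.
Next Thursday: Aug 11 2033.
Next Saturday: Aug 13 2033.
The following Thursday is Aug 18 2033.
The following Saturday is Aug 20 2033.

Aug 20 2033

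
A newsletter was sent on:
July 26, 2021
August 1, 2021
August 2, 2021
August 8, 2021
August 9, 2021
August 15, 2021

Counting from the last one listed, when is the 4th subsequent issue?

August 29, 2021

The gap pattern 6, 1, 6, 1, 6 repeats every 2 events.
These are the Mondays and Sundays of each week.
Next Monday: August 16, 2021.
The following Sunday is August 22, 2021.
The following Monday is August 23, 2021.
The following Sunday is August 29, 2021.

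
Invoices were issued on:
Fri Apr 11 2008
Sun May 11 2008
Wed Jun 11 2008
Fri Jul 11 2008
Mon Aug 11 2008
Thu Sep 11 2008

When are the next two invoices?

Sat Oct 11 2008, Tue Nov 11 2008

Each date is the 11th; the gaps (30, 31, 30, 31, 31) track the month lengths.
The rule is the 11th of each month.
October 2008: Sat Oct 11 2008.
Next: November 2008 → Tue Nov 11 2008.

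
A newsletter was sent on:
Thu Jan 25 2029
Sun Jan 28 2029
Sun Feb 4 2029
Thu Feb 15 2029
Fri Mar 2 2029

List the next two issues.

Intervals are 3, 7, 11, 15 days — an arithmetic progression with common difference 4.
Next gap: 19 days. Fri Mar 2 2029 + 19 days = Wed Mar 21 2029.
Next gap: 23 days. Wed Mar 21 2029 + 23 days = Fri Apr 13 2029.

Wed Mar 21 2029, Fri Apr 13 2029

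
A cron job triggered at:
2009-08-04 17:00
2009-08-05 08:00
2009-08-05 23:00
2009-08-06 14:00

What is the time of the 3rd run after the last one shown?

2009-08-08 11:00

Gaps: 15, 15, 15 hours — each event is 15 hours after the previous one.
2009-08-06 14:00 + 15 h = 2009-08-07 05:00.
2009-08-07 05:00 + 15 h = 2009-08-07 20:00.
2009-08-07 20:00 + 15 h = 2009-08-08 11:00.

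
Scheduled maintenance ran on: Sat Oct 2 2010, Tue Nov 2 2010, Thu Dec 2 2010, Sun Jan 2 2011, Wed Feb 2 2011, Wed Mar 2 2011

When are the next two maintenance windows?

Sat Apr 2 2011, Mon May 2 2011

Each date is the 2nd; the gaps (31, 30, 31, 31, 28) track the month lengths.
The rule is the 2nd of each month.
Next: April 2011 → Sat Apr 2 2011.
May 2011: Mon May 2 2011.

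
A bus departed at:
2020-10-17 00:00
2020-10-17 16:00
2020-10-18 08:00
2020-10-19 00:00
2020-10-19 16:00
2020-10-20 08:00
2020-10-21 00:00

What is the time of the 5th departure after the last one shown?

2020-10-24 08:00

The interval is a steady 16 hours (16, 16, 16, 16, 16, 16).
2020-10-21 00:00 + 16 h = 2020-10-21 16:00.
2020-10-21 16:00 + 16 h = 2020-10-22 08:00.
2020-10-22 08:00 + 16 h = 2020-10-23 00:00.
2020-10-23 00:00 + 16 h = 2020-10-23 16:00.
2020-10-23 16:00 + 16 h = 2020-10-24 08:00.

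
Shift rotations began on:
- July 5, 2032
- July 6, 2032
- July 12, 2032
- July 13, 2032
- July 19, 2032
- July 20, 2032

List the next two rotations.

The gap pattern 1, 6, 1, 6, 1 repeats every 2 events.
These are the Mondays and Tuesdays of each week.
The following Monday is July 26, 2032.
The following Tuesday is July 27, 2032.

July 26, 2032; July 27, 2032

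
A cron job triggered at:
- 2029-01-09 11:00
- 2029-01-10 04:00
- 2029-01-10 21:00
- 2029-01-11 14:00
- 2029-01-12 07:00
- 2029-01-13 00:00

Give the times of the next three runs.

The interval is a steady 17 hours (17, 17, 17, 17, 17).
2029-01-13 00:00 + 17 h = 2029-01-13 17:00.
2029-01-13 17:00 + 17 h = 2029-01-14 10:00.
2029-01-14 10:00 + 17 h = 2029-01-15 03:00.

2029-01-13 17:00, 2029-01-14 10:00, 2029-01-15 03:00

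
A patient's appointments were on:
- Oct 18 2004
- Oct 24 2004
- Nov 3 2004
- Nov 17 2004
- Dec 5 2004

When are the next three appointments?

Dec 27 2004, Jan 22 2005, Feb 21 2005

Gaps: 6, 10, 14, 18 days — each gap is 4 larger than the previous one.
Next gap: 22 days. Dec 5 2004 + 22 days = Dec 27 2004.
Next gap: 26 days. Dec 27 2004 + 26 days = Jan 22 2005.
Next gap: 30 days. Jan 22 2005 + 30 days = Feb 21 2005.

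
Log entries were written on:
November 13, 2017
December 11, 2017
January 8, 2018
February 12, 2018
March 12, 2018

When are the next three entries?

All dates are Mondays, 28, 28, 35, 28 days apart.
Specifically, the 2nd Monday of each month.
April 2018 — 2nd Monday is April 9, 2018.
May 2018 — 2nd Monday is May 14, 2018.
2nd Monday of June 2018: June 11, 2018.

April 9, 2018; May 14, 2018; June 11, 2018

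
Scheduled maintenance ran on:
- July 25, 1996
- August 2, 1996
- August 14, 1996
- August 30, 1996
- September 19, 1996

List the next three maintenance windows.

October 13, 1996; November 10, 1996; December 12, 1996

Intervals are 8, 12, 16, 20 days — an arithmetic progression with common difference 4.
Next gap: 24 days. September 19, 1996 + 24 days = October 13, 1996.
Next gap: 28 days. October 13, 1996 + 28 days = November 10, 1996.
Next gap: 32 days. November 10, 1996 + 32 days = December 12, 1996.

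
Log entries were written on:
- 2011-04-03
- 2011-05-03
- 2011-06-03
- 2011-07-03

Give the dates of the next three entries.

The day-of-month is always 3 (30, 31, 30 days between events).
So this recurs on the 3rd of each month.
Next: August 2011 → 2011-08-03.
September 2011: 2011-09-03.
Next: October 2011 → 2011-10-03.

2011-08-03, 2011-09-03, 2011-10-03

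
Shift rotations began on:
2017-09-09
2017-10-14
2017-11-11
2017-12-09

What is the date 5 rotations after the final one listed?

2018-05-12

These are Saturdays at 28- or 35-day spacing (35, 28, 28).
The pattern: 2nd Saturday of the month.
2nd Saturday of January 2018: 2018-01-13.
February 2018 — 2nd Saturday is 2018-02-10.
March 2018 — 2nd Saturday is 2018-03-10.
April 2018 — 2nd Saturday is 2018-04-14.
May 2018 — 2nd Saturday is 2018-05-12.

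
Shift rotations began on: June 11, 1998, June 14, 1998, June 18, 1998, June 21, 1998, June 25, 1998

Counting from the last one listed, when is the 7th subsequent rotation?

Every event lands on a Thursday or Sunday (gaps cycle 3, 4, 3, 4).
So the schedule is: every Thursday and Sunday.
Next Sunday: June 28, 1998.
The following Thursday is July 2, 1998.
Next Sunday: July 5, 1998.
The following Thursday is July 9, 1998.
The following Sunday is July 12, 1998.
Next Thursday: July 16, 1998.
The following Sunday is July 19, 1998.

July 19, 1998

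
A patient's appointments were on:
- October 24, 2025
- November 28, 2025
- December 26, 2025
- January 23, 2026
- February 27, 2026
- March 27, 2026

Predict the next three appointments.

All dates are Fridays, 35, 28, 28, 35, 28 days apart.
Specifically, the 4th Friday of each month.
April 2026 — 4th Friday is April 24, 2026.
4th Friday of May 2026: May 22, 2026.
June 2026 — 4th Friday is June 26, 2026.

April 24, 2026; May 22, 2026; June 26, 2026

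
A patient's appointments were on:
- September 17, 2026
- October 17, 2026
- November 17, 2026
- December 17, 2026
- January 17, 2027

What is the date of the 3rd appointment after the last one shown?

April 17, 2027

Each date is the 17th; the gaps (30, 31, 30, 31) track the month lengths.
The rule is the 17th of each month.
Next: February 2027 → February 17, 2027.
Next: March 2027 → March 17, 2027.
Next: April 2027 → April 17, 2027.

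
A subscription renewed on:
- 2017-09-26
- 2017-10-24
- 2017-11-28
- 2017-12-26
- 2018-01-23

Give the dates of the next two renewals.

All dates are Tuesdays, 28, 35, 28, 28 days apart.
Specifically, the 4th Tuesday of each month.
4th Tuesday of February 2018: 2018-02-27.
4th Tuesday of March 2018: 2018-03-27.

2018-02-27, 2018-03-27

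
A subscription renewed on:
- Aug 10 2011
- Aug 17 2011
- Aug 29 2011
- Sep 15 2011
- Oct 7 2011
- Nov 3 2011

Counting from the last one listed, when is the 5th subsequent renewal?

The spacing grows by 5 each time: 7, 12, 17, 22, 27 days.
Next gap: 32 days. Nov 3 2011 + 32 days = Dec 5 2011.
Next gap: 37 days. Dec 5 2011 + 37 days = Jan 11 2012.
Next gap: 42 days. Jan 11 2012 + 42 days = Feb 22 2012.
Next gap: 47 days. Feb 22 2012 + 47 days = Apr 9 2012.
Next gap: 52 days. Apr 9 2012 + 52 days = May 31 2012.

May 31 2012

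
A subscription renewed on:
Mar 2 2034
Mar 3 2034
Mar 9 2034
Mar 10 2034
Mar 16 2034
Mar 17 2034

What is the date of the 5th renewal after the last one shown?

Apr 6 2034

Every event lands on a Thursday or Friday (gaps cycle 1, 6, 1, 6, 1).
So the schedule is: every Thursday and Friday.
Next Thursday: Mar 23 2034.
Next Friday: Mar 24 2034.
Next Thursday: Mar 30 2034.
Next Friday: Mar 31 2034.
Next Thursday: Apr 6 2034.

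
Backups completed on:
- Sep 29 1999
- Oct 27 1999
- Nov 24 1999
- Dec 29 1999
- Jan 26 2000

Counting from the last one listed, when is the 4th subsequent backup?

May 31 2000

These are Wednesdays with 28, 28, 35, 28-day gaps.
Each is the final Wednesday of its month — Sep 29 1999 is past the 28th, so '4th Wednesday' doesn't fit.
Last Wednesday of February 2000: Feb 23 2000.
March 2000 ends with Wednesday Mar 29 2000.
April 2000 ends with Wednesday Apr 26 2000.
May 2000 ends with Wednesday May 31 2000.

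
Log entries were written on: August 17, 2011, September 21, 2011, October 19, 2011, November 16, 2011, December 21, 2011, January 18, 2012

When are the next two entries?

February 15, 2012; March 21, 2012

These are Wednesdays at 28- or 35-day spacing (35, 28, 28, 35, 28).
The pattern: 3rd Wednesday of the month.
3rd Wednesday of February 2012: February 15, 2012.
3rd Wednesday of March 2012: March 21, 2012.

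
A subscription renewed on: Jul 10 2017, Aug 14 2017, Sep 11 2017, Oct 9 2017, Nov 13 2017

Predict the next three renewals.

These are Mondays at 28- or 35-day spacing (35, 28, 28, 35).
The pattern: 2nd Monday of the month.
2nd Monday of December 2017: Dec 11 2017.
2nd Monday of January 2018: Jan 8 2018.
February 2018 — 2nd Monday is Feb 12 2018.

Dec 11 2017, Jan 8 2018, Feb 12 2018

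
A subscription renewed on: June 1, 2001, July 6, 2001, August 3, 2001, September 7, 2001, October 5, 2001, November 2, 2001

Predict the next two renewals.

December 7, 2001; January 4, 2002

Gaps: 35, 28, 35, 28, 28 days — a mix of 28 and 35. Every date is a Friday.
Each is the 1st Friday of its month.
1st Friday of December 2001: December 7, 2001.
1st Friday of January 2002: January 4, 2002.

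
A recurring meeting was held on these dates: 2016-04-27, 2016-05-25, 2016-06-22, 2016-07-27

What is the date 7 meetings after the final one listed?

Gaps: 28, 28, 35 days — a mix of 28 and 35. Every date is a Wednesday.
Each is the 4th Wednesday of its month.
4th Wednesday of August 2016: 2016-08-24.
4th Wednesday of September 2016: 2016-09-28.
4th Wednesday of October 2016: 2016-10-26.
November 2016 — 4th Wednesday is 2016-11-23.
December 2016 — 4th Wednesday is 2016-12-28.
January 2017 — 4th Wednesday is 2017-01-25.
February 2017 — 4th Wednesday is 2017-02-22.

2017-02-22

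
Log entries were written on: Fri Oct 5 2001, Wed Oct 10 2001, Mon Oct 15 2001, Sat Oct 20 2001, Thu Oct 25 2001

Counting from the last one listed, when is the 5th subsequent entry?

The spacing is 5, 5, 5, 5 days — always 5 days.
Thu Oct 25 2001 + 5 days = Tue Oct 30 2001.
Tue Oct 30 2001 + 5 days = Sun Nov 4 2001.
Sun Nov 4 2001 + 5 days = Fri Nov 9 2001.
Fri Nov 9 2001 + 5 days = Wed Nov 14 2001.
Wed Nov 14 2001 + 5 days = Mon Nov 19 2001.

Mon Nov 19 2001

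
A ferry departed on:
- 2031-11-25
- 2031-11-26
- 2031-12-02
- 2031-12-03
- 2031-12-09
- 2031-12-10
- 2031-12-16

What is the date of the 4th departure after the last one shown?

2031-12-30

Every event lands on a Tuesday or Wednesday (gaps cycle 1, 6, 1, 6, 1, 6).
So the schedule is: every Tuesday and Wednesday.
Next Wednesday: 2031-12-17.
Next Tuesday: 2031-12-23.
Next Wednesday: 2031-12-24.
The following Tuesday is 2031-12-30.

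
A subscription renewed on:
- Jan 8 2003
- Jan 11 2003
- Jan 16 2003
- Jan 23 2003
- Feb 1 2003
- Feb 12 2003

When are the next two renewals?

The spacing grows by 2 each time: 3, 5, 7, 9, 11 days.
Next gap: 13 days. Feb 12 2003 + 13 days = Feb 25 2003.
Next gap: 15 days. Feb 25 2003 + 15 days = Mar 12 2003.

Feb 25 2003, Mar 12 2003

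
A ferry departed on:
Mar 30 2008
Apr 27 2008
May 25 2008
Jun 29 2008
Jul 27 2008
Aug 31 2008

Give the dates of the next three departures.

Every date is a Sunday; gaps 28, 28, 35, 28, 35 days.
Each is the last Sunday of its month (at least one falls on the 29th or later, ruling out '4th Sunday').
September 2008 ends with Sunday Sep 28 2008.
Last Sunday of October 2008: Oct 26 2008.
Last Sunday of November 2008: Nov 30 2008.

Sep 28 2008, Oct 26 2008, Nov 30 2008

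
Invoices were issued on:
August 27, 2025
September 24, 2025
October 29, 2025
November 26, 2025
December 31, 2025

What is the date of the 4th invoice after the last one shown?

These are Wednesdays with 28, 35, 28, 35-day gaps.
Each is the final Wednesday of its month — October 29, 2025 is past the 28th, so '4th Wednesday' doesn't fit.
Last Wednesday of January 2026: January 28, 2026.
Last Wednesday of February 2026: February 25, 2026.
Last Wednesday of March 2026: March 25, 2026.
April 2026 ends with Wednesday April 29, 2026.

April 29, 2026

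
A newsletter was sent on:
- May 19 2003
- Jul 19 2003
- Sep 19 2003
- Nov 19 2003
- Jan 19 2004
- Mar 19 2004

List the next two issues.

May 19 2004, Jul 19 2004

Gaps: 61, 62, 61, 61, 60 days — not constant. Every event is on the 19th of the month.
Pattern: the 19th of every 2 months.
May 2004: May 19 2004.
July 2004: Jul 19 2004.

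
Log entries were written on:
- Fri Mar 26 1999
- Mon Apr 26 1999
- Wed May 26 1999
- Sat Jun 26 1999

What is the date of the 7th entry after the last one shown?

Gaps: 31, 30, 31 days — not constant. Every event is on the 26th of the month.
Pattern: the 26th of each month.
Next: July 1999 → Mon Jul 26 1999.
Next: August 1999 → Thu Aug 26 1999.
September 1999: Sun Sep 26 1999.
Next: October 1999 → Tue Oct 26 1999.
November 1999: Fri Nov 26 1999.
Next: December 1999 → Sun Dec 26 1999.
Next: January 2000 → Wed Jan 26 2000.

Wed Jan 26 2000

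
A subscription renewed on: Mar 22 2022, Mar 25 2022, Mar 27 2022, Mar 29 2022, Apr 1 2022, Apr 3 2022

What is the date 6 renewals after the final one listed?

Apr 17 2022

Gaps: 3, 2, 2, 3, 2 days — not constant, but cyclic with period 3.
The events fall on every Tuesday, Friday and Sunday.
Next Tuesday: Apr 5 2022.
Next Friday: Apr 8 2022.
Next Sunday: Apr 10 2022.
Next Tuesday: Apr 12 2022.
The following Friday is Apr 15 2022.
Next Sunday: Apr 17 2022.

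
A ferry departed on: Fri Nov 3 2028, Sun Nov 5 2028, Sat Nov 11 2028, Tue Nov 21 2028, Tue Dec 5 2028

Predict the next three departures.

Sat Dec 23 2028, Sun Jan 14 2029, Fri Feb 9 2029

Gaps: 2, 6, 10, 14 days — each gap is 4 larger than the previous one.
Next gap: 18 days. Tue Dec 5 2028 + 18 days = Sat Dec 23 2028.
Next gap: 22 days. Sat Dec 23 2028 + 22 days = Sun Jan 14 2029.
Next gap: 26 days. Sun Jan 14 2029 + 26 days = Fri Feb 9 2029.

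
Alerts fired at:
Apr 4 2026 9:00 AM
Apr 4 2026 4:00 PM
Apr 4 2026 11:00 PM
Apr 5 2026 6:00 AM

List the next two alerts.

Spacing: 7, 7, 7 h — constant 7 h.
Apr 5 2026 6:00 AM + 7 h = Apr 5 2026 1:00 PM.
Apr 5 2026 1:00 PM + 7 h = Apr 5 2026 8:00 PM.

Apr 5 2026 1:00 PM, Apr 5 2026 8:00 PM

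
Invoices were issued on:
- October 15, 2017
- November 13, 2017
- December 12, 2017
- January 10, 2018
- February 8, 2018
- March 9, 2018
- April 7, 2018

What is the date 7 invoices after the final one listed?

October 27, 2018

Every event comes 29 days after the last (29, 29, 29, 29, 29, 29).
April 7, 2018 + 29 days = May 6, 2018.
May 6, 2018 + 29 days = June 4, 2018.
June 4, 2018 + 29 days = July 3, 2018.
July 3, 2018 + 29 days = August 1, 2018.
August 1, 2018 + 29 days = August 30, 2018.
August 30, 2018 + 29 days = September 28, 2018.
September 28, 2018 + 29 days = October 27, 2018.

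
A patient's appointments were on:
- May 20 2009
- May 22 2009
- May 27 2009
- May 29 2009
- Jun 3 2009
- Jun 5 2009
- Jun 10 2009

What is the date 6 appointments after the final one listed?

Jul 1 2009

Gaps: 2, 5, 2, 5, 2, 5 days — not constant, but cyclic with period 2.
The events fall on every Wednesday and Friday.
The following Friday is Jun 12 2009.
Next Wednesday: Jun 17 2009.
The following Friday is Jun 19 2009.
Next Wednesday: Jun 24 2009.
Next Friday: Jun 26 2009.
Next Wednesday: Jul 1 2009.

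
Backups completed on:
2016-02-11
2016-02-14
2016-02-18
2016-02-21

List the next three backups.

Gaps: 3, 4, 3 days — not constant, but cyclic with period 2.
The events fall on every Thursday and Sunday.
The following Thursday is 2016-02-25.
The following Sunday is 2016-02-28.
The following Thursday is 2016-03-03.

2016-02-25, 2016-02-28, 2016-03-03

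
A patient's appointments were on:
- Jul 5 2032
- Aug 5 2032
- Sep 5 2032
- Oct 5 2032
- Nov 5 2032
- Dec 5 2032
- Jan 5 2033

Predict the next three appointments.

Feb 5 2033, Mar 5 2033, Apr 5 2033

Gaps: 31, 31, 30, 31, 30, 31 days — not constant. Every event is on the 5th of the month.
Pattern: the 5th of each month.
Next: February 2033 → Feb 5 2033.
Next: March 2033 → Mar 5 2033.
Next: April 2033 → Apr 5 2033.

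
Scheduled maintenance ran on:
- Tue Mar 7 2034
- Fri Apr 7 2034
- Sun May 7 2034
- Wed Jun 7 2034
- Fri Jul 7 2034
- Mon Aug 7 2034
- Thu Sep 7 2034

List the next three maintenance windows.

The day-of-month is always 7 (31, 30, 31, 30, 31, 31 days between events).
So this recurs on the 7th of each month.
Next: October 2034 → Sat Oct 7 2034.
November 2034: Tue Nov 7 2034.
December 2034: Thu Dec 7 2034.

Sat Oct 7 2034, Tue Nov 7 2034, Thu Dec 7 2034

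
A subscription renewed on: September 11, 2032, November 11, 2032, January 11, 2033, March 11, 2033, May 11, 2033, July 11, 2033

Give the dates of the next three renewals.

Gaps: 61, 61, 59, 61, 61 days — not constant. Every event is on the 11th of the month.
Pattern: the 11th of every 2 months.
Next: September 2033 → September 11, 2033.
November 2033: November 11, 2033.
January 2034: January 11, 2034.

September 11, 2033; November 11, 2033; January 11, 2034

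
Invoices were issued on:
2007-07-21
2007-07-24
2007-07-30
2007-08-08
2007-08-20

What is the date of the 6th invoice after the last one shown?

Gaps: 3, 6, 9, 12 days — each gap is 3 larger than the previous one.
Next gap: 15 days. 2007-08-20 + 15 days = 2007-09-04.
Next gap: 18 days. 2007-09-04 + 18 days = 2007-09-22.
Next gap: 21 days. 2007-09-22 + 21 days = 2007-10-13.
Next gap: 24 days. 2007-10-13 + 24 days = 2007-11-06.
Next gap: 27 days. 2007-11-06 + 27 days = 2007-12-03.
Next gap: 30 days. 2007-12-03 + 30 days = 2008-01-02.

2008-01-02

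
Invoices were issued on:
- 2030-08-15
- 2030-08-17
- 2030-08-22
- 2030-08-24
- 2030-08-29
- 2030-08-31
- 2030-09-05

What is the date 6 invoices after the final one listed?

The gap pattern 2, 5, 2, 5, 2, 5 repeats every 2 events.
These are the Thursdays and Saturdays of each week.
The following Saturday is 2030-09-07.
Next Thursday: 2030-09-12.
The following Saturday is 2030-09-14.
Next Thursday: 2030-09-19.
The following Saturday is 2030-09-21.
The following Thursday is 2030-09-26.

2030-09-26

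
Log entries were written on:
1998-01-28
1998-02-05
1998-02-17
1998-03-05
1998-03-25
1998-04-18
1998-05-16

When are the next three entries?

1998-06-17, 1998-07-23, 1998-09-01

The spacing grows by 4 each time: 8, 12, 16, 20, 24, 28 days.
Next gap: 32 days. 1998-05-16 + 32 days = 1998-06-17.
Next gap: 36 days. 1998-06-17 + 36 days = 1998-07-23.
Next gap: 40 days. 1998-07-23 + 40 days = 1998-09-01.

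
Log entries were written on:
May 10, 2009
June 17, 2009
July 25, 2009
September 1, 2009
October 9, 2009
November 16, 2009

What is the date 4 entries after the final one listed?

Gaps between consecutive events: 38, 38, 38, 38, 38 days — a constant 38-day interval.
November 16, 2009 + 38 days = December 24, 2009.
December 24, 2009 + 38 days = January 31, 2010.
January 31, 2010 + 38 days = March 10, 2010.
March 10, 2010 + 38 days = April 17, 2010.

April 17, 2010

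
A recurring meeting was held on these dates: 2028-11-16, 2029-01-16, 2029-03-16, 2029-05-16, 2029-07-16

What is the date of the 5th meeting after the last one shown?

2030-05-16

Each date is the 16th; the gaps (61, 59, 61, 61) track the month lengths.
The rule is the 16th of every 2 months.
Next: September 2029 → 2029-09-16.
Next: November 2029 → 2029-11-16.
Next: January 2030 → 2030-01-16.
March 2030: 2030-03-16.
May 2030: 2030-05-16.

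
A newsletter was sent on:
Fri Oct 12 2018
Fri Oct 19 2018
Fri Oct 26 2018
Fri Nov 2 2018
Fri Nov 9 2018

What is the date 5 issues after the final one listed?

Fri Dec 14 2018

Every event comes 7 days after the last (7, 7, 7, 7).
Fri Nov 9 2018 + 7 days = Fri Nov 16 2018.
Fri Nov 16 2018 + 7 days = Fri Nov 23 2018.
Fri Nov 23 2018 + 7 days = Fri Nov 30 2018.
Fri Nov 30 2018 + 7 days = Fri Dec 7 2018.
Fri Dec 7 2018 + 7 days = Fri Dec 14 2018.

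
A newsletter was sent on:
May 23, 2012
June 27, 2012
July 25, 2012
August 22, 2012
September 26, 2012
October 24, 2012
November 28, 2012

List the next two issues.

All dates are Wednesdays, 35, 28, 28, 35, 28, 35 days apart.
Specifically, the 4th Wednesday of each month.
4th Wednesday of December 2012: December 26, 2012.
4th Wednesday of January 2013: January 23, 2013.

December 26, 2012; January 23, 2013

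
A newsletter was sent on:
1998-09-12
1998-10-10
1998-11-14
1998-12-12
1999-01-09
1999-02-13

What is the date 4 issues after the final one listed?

Gaps: 28, 35, 28, 28, 35 days — a mix of 28 and 35. Every date is a Saturday.
Each is the 2nd Saturday of its month.
March 1999 — 2nd Saturday is 1999-03-13.
2nd Saturday of April 1999: 1999-04-10.
May 1999 — 2nd Saturday is 1999-05-08.
June 1999 — 2nd Saturday is 1999-06-12.

1999-06-12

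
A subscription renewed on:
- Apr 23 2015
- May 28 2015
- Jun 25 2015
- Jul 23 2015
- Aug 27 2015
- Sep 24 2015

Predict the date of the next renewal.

Gaps: 35, 28, 28, 35, 28 days — a mix of 28 and 35. Every date is a Thursday.
Each is the 4th Thursday of its month.
October 2015 — 4th Thursday is Oct 22 2015.

Oct 22 2015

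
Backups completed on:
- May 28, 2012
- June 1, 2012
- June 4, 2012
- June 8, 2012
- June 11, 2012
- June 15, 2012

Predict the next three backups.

June 18, 2012; June 22, 2012; June 25, 2012

Every event lands on a Monday or Friday (gaps cycle 4, 3, 4, 3, 4).
So the schedule is: every Monday and Friday.
The following Monday is June 18, 2012.
The following Friday is June 22, 2012.
Next Monday: June 25, 2012.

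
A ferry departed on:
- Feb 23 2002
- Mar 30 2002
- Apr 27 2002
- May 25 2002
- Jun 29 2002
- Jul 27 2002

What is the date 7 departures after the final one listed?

Feb 22 2003

All Saturdays; the gaps (35, 28, 28, 35, 28) vary with month length.
This is the last Saturday of each month.
Last Saturday of August 2002: Aug 31 2002.
September 2002 ends with Saturday Sep 28 2002.
October 2002 ends with Saturday Oct 26 2002.
Last Saturday of November 2002: Nov 30 2002.
Last Saturday of December 2002: Dec 28 2002.
Last Saturday of January 2003: Jan 25 2003.
February 2003 ends with Saturday Feb 22 2003.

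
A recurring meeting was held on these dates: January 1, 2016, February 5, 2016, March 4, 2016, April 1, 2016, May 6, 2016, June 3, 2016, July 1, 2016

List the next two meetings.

All dates are Fridays, 35, 28, 28, 35, 28, 28 days apart.
Specifically, the 1st Friday of each month.
August 2016 — 1st Friday is August 5, 2016.
September 2016 — 1st Friday is September 2, 2016.

August 5, 2016; September 2, 2016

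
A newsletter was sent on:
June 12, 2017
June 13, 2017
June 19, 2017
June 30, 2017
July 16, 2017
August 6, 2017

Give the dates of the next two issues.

September 1, 2017; October 2, 2017

Intervals are 1, 6, 11, 16, 21 days — an arithmetic progression with common difference 5.
Next gap: 26 days. August 6, 2017 + 26 days = September 1, 2017.
Next gap: 31 days. September 1, 2017 + 31 days = October 2, 2017.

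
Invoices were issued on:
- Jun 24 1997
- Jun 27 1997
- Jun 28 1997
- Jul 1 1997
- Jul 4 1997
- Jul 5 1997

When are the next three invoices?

Every event lands on a Tuesday or Friday or Saturday (gaps cycle 3, 1, 3, 3, 1).
So the schedule is: every Tuesday, Friday and Saturday.
The following Tuesday is Jul 8 1997.
The following Friday is Jul 11 1997.
Next Saturday: Jul 12 1997.

Jul 8 1997, Jul 11 1997, Jul 12 1997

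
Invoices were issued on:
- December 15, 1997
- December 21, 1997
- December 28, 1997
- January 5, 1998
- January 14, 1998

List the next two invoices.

January 24, 1998; February 4, 1998

Intervals are 6, 7, 8, 9 days — an arithmetic progression with common difference 1.
Next gap: 10 days. January 14, 1998 + 10 days = January 24, 1998.
Next gap: 11 days. January 24, 1998 + 11 days = February 4, 1998.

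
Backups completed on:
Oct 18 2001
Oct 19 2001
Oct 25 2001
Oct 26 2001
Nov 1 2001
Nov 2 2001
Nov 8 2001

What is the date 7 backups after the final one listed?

Every event lands on a Thursday or Friday (gaps cycle 1, 6, 1, 6, 1, 6).
So the schedule is: every Thursday and Friday.
The following Friday is Nov 9 2001.
Next Thursday: Nov 15 2001.
The following Friday is Nov 16 2001.
Next Thursday: Nov 22 2001.
Next Friday: Nov 23 2001.
Next Thursday: Nov 29 2001.
The following Friday is Nov 30 2001.

Nov 30 2001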